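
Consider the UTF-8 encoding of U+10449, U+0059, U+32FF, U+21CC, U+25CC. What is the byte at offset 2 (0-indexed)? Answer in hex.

U+10449 → 4-byte form F0 90 91 89 at offsets 0–3.
Offset 2 falls in char 1's range; it's byte 3 of F0 90 91 89 = 0x91.

0x91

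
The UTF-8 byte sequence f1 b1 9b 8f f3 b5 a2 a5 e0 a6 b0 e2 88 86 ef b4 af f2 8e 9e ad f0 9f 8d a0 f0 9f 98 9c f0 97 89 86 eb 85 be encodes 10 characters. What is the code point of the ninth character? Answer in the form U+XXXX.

U+17246

Offset 0: leading byte 0xF1 = 11110001 → 4-byte char #1 = F1 B1 9B 8F.
Offset 4: leading byte 0xF3 = 11110011 → 4-byte char #2 = F3 B5 A2 A5.
Offset 8: leading byte 0xE0 = 11100000 → 3-byte char #3 = E0 A6 B0.
Offset 11: leading byte 0xE2 = 11100010 → 3-byte char #4 = E2 88 86.
Offset 14: leading byte 0xEF = 11101111 → 3-byte char #5 = EF B4 AF.
Offset 17: leading byte 0xF2 = 11110010 → 4-byte char #6 = F2 8E 9E AD.
Offset 21: leading byte 0xF0 = 11110000 → 4-byte char #7 = F0 9F 8D A0.
Offset 25: leading byte 0xF0 = 11110000 → 4-byte char #8 = F0 9F 98 9C.
Offset 29: leading byte 0xF0 = 11110000 → 4-byte char #9 = F0 97 89 86.
Leading byte 0xF0 = 11110000 matches 11110xxx → 4-byte sequence.
Byte 1: 0xF0 = 11110000, payload 000 (3 bits).
Byte 2: 0x97 = 10010111 (10xxxxxx ✓), payload 010111.
Byte 3: 0x89 = 10001001 (10xxxxxx ✓), payload 001001.
Byte 4: 0x86 = 10000110 (10xxxxxx ✓), payload 000110.
Concatenate: 000010111001001000110 = 0x17246 (21 bits → U+17246).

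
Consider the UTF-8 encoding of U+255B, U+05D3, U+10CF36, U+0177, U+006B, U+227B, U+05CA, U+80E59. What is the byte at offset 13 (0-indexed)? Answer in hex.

0x89

U+255B → 3-byte form E2 95 9B at offsets 0–2.
U+05D3 → 2-byte form D7 93 at offsets 3–4.
U+10CF36 → 4-byte form F4 8C BC B6 at offsets 5–8.
U+0177 → 2-byte form C5 B7 at offsets 9–10.
U+006B → 1-byte form 6B at offsets 11–11.
U+227B → 3-byte form E2 89 BB at offsets 12–14.
Offset 13 falls in char 6's range; it's byte 2 of E2 89 BB = 0x89.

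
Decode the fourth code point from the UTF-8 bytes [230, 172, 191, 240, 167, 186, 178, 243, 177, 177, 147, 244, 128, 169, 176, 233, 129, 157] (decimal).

Offset 0: leading byte 0xE6 = 11100110 → 3-byte char #1 = E6 AC BF.
Offset 3: leading byte 0xF0 = 11110000 → 4-byte char #2 = F0 A7 BA B2.
Offset 7: leading byte 0xF3 = 11110011 → 4-byte char #3 = F3 B1 B1 93.
Offset 11: leading byte 0xF4 = 11110100 → 4-byte char #4 = F4 80 A9 B0.
Leading byte 0xF4 = 11110100 matches 11110xxx → 4-byte sequence.
Byte 1: 0xF4 = 11110100, payload 100 (3 bits).
Byte 2: 0x80 = 10000000 (10xxxxxx ✓), payload 000000.
Byte 3: 0xA9 = 10101001 (10xxxxxx ✓), payload 101001.
Byte 4: 0xB0 = 10110000 (10xxxxxx ✓), payload 110000.
Concatenate: 100000000101001110000 = 0x100A70 (21 bits → U+100A70).

U+100A70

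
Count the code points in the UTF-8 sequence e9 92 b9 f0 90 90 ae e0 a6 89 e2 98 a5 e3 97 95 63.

6

Byte at offset 0: 0xE9 = 11101001 → 3-byte char (#1). Advance 3.
Byte at offset 3: 0xF0 = 11110000 → 4-byte char (#2). Advance 4.
Byte at offset 7: 0xE0 = 11100000 → 3-byte char (#3). Advance 3.
Byte at offset 10: 0xE2 = 11100010 → 3-byte char (#4). Advance 3.
Byte at offset 13: 0xE3 = 11100011 → 3-byte char (#5). Advance 3.
Byte at offset 16: 0x63 = 01100011 → 1-byte char (#6). Advance 1.
Reached end at offset 17 after 6 code points.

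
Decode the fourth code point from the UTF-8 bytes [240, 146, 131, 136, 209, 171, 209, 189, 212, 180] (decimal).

U+0534

Offset 0: leading byte 0xF0 = 11110000 → 4-byte char #1 = F0 92 83 88.
Offset 4: leading byte 0xD1 = 11010001 → 2-byte char #2 = D1 AB.
Offset 6: leading byte 0xD1 = 11010001 → 2-byte char #3 = D1 BD.
Offset 8: leading byte 0xD4 = 11010100 → 2-byte char #4 = D4 B4.
Leading byte 0xD4 = 11010100 matches 110xxxxx → 2-byte sequence.
Byte 1: 0xD4 = 11010100, payload 10100 (5 bits).
Byte 2: 0xB4 = 10110100 (10xxxxxx ✓), payload 110100.
Concatenate: 10100110100 = 0x534 (11 bits → U+0534).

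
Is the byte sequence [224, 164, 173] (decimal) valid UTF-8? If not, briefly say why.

Leading byte 0xE0 = 11100000 → 3-byte form.
Continuation bytes 0xA4=10100100, 0xAD=10101101 all match 10xxxxxx.
Decoded value 0x92D is ≥ 0x800 (shortest form) and not a surrogate.

valid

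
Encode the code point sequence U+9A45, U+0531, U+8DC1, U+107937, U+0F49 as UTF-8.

U+9A45: 3-byte form → E9 A9 85.
U+0531: 2-byte form → D4 B1.
U+8DC1: 3-byte form → E8 B7 81.
U+107937: 4-byte form → F4 87 A4 B7.
U+0F49: 3-byte form → E0 BD 89.
Concatenated (15 bytes): E9 A9 85 D4 B1 E8 B7 81 F4 87 A4 B7 E0 BD 89.

E9 A9 85 D4 B1 E8 B7 81 F4 87 A4 B7 E0 BD 89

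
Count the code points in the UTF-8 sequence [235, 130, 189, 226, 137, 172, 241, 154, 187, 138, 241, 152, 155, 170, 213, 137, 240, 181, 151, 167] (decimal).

Byte at offset 0: 0xEB = 11101011 → 3-byte char (#1). Advance 3.
Byte at offset 3: 0xE2 = 11100010 → 3-byte char (#2). Advance 3.
Byte at offset 6: 0xF1 = 11110001 → 4-byte char (#3). Advance 4.
Byte at offset 10: 0xF1 = 11110001 → 4-byte char (#4). Advance 4.
Byte at offset 14: 0xD5 = 11010101 → 2-byte char (#5). Advance 2.
Byte at offset 16: 0xF0 = 11110000 → 4-byte char (#6). Advance 4.
Reached end at offset 20 after 6 code points.

6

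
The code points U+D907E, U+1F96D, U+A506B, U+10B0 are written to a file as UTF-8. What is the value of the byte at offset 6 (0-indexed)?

0xA5

U+D907E → 4-byte form F3 99 81 BE at offsets 0–3.
U+1F96D → 4-byte form F0 9F A5 AD at offsets 4–7.
Offset 6 falls in char 2's range; it's byte 3 of F0 9F A5 AD = 0xA5.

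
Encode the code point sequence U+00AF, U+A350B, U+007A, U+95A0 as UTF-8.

C2 AF F2 A3 94 8B 7A E9 96 A0

U+00AF: 2-byte form → C2 AF.
U+A350B: 4-byte form → F2 A3 94 8B.
U+007A: 1-byte form → 7A.
U+95A0: 3-byte form → E9 96 A0.
Concatenated (10 bytes): C2 AF F2 A3 94 8B 7A E9 96 A0.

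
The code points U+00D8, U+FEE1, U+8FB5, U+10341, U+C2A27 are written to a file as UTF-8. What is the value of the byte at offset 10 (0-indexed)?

0x8D

U+00D8 → 2-byte form C3 98 at offsets 0–1.
U+FEE1 → 3-byte form EF BB A1 at offsets 2–4.
U+8FB5 → 3-byte form E8 BE B5 at offsets 5–7.
U+10341 → 4-byte form F0 90 8D 81 at offsets 8–11.
Offset 10 falls in char 4's range; it's byte 3 of F0 90 8D 81 = 0x8D.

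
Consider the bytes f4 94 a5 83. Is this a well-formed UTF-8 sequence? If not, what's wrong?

invalid (encodes a value above U+10FFFF)

Leading byte 0xF4 = 11110100 → 4-byte form.
Payload = 0x114943, which exceeds U+10FFFF, the maximum Unicode code point. (Leading bytes F5–FF, or F4 followed by ≥ 0x90, are invalid.)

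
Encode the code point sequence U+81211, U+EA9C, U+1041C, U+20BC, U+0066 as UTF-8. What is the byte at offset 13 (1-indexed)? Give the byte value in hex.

1-indexed offset 13 is 0-indexed offset 12.
U+81211 → 4-byte form F2 81 88 91 at offsets 0–3.
U+EA9C → 3-byte form EE AA 9C at offsets 4–6.
U+1041C → 4-byte form F0 90 90 9C at offsets 7–10.
U+20BC → 3-byte form E2 82 BC at offsets 11–13.
Offset 12 falls in char 4's range; it's byte 2 of E2 82 BC = 0x82.

0x82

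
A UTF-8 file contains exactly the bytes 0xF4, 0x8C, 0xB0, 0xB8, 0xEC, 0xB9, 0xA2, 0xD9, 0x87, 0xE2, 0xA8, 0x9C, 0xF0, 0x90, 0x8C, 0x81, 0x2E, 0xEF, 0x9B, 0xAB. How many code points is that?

7

Byte at offset 0: 0xF4 = 11110100 → 4-byte char (#1). Advance 4.
Byte at offset 4: 0xEC = 11101100 → 3-byte char (#2). Advance 3.
Byte at offset 7: 0xD9 = 11011001 → 2-byte char (#3). Advance 2.
Byte at offset 9: 0xE2 = 11100010 → 3-byte char (#4). Advance 3.
Byte at offset 12: 0xF0 = 11110000 → 4-byte char (#5). Advance 4.
Byte at offset 16: 0x2E = 00101110 → 1-byte char (#6). Advance 1.
Byte at offset 17: 0xEF = 11101111 → 3-byte char (#7). Advance 3.
Reached end at offset 20 after 7 code points.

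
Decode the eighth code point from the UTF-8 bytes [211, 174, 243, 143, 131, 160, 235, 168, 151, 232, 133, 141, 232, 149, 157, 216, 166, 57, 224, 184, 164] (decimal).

Offset 0: leading byte 0xD3 = 11010011 → 2-byte char #1 = D3 AE.
Offset 2: leading byte 0xF3 = 11110011 → 4-byte char #2 = F3 8F 83 A0.
Offset 6: leading byte 0xEB = 11101011 → 3-byte char #3 = EB A8 97.
Offset 9: leading byte 0xE8 = 11101000 → 3-byte char #4 = E8 85 8D.
Offset 12: leading byte 0xE8 = 11101000 → 3-byte char #5 = E8 95 9D.
Offset 15: leading byte 0xD8 = 11011000 → 2-byte char #6 = D8 A6.
Offset 17: leading byte 0x39 = 00111001 → 1-byte char #7 = 39.
Offset 18: leading byte 0xE0 = 11100000 → 3-byte char #8 = E0 B8 A4.
Leading byte 0xE0 = 11100000 matches 1110xxxx → 3-byte sequence.
Byte 1: 0xE0 = 11100000, payload 0000 (4 bits).
Byte 2: 0xB8 = 10111000 (10xxxxxx ✓), payload 111000.
Byte 3: 0xA4 = 10100100 (10xxxxxx ✓), payload 100100.
Concatenate: 0000111000100100 = 0xE24 (16 bits → U+0E24).

U+0E24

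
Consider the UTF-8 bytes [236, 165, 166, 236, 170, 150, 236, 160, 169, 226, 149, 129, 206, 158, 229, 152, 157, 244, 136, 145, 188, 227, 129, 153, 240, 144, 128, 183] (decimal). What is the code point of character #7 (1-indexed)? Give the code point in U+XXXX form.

Offset 0: leading byte 0xEC = 11101100 → 3-byte char #1 = EC A5 A6.
Offset 3: leading byte 0xEC = 11101100 → 3-byte char #2 = EC AA 96.
Offset 6: leading byte 0xEC = 11101100 → 3-byte char #3 = EC A0 A9.
Offset 9: leading byte 0xE2 = 11100010 → 3-byte char #4 = E2 95 81.
Offset 12: leading byte 0xCE = 11001110 → 2-byte char #5 = CE 9E.
Offset 14: leading byte 0xE5 = 11100101 → 3-byte char #6 = E5 98 9D.
Offset 17: leading byte 0xF4 = 11110100 → 4-byte char #7 = F4 88 91 BC.
Leading byte 0xF4 = 11110100 matches 11110xxx → 4-byte sequence.
Byte 1: 0xF4 = 11110100, payload 100 (3 bits).
Byte 2: 0x88 = 10001000 (10xxxxxx ✓), payload 001000.
Byte 3: 0x91 = 10010001 (10xxxxxx ✓), payload 010001.
Byte 4: 0xBC = 10111100 (10xxxxxx ✓), payload 111100.
Concatenate: 100001000010001111100 = 0x10847C (21 bits → U+10847C).

U+10847C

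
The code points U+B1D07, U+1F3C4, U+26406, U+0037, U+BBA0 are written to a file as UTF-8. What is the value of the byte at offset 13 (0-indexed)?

0xEB

U+B1D07 → 4-byte form F2 B1 B4 87 at offsets 0–3.
U+1F3C4 → 4-byte form F0 9F 8F 84 at offsets 4–7.
U+26406 → 4-byte form F0 A6 90 86 at offsets 8–11.
U+0037 → 1-byte form 37 at offsets 12–12.
U+BBA0 → 3-byte form EB AE A0 at offsets 13–15.
Offset 13 falls in char 5's range; it's byte 1 of EB AE A0 = 0xEB.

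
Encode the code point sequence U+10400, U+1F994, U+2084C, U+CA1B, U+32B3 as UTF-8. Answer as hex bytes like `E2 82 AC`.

F0 90 90 80 F0 9F A6 94 F0 A0 A1 8C EC A8 9B E3 8A B3

U+10400: 4-byte form → F0 90 90 80.
U+1F994: 4-byte form → F0 9F A6 94.
U+2084C: 4-byte form → F0 A0 A1 8C.
U+CA1B: 3-byte form → EC A8 9B.
U+32B3: 3-byte form → E3 8A B3.
Concatenated (18 bytes): F0 90 90 80 F0 9F A6 94 F0 A0 A1 8C EC A8 9B E3 8A B3.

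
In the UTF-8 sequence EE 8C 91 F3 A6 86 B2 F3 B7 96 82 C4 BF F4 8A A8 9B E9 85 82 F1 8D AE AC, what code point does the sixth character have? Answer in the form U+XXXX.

Offset 0: leading byte 0xEE = 11101110 → 3-byte char #1 = EE 8C 91.
Offset 3: leading byte 0xF3 = 11110011 → 4-byte char #2 = F3 A6 86 B2.
Offset 7: leading byte 0xF3 = 11110011 → 4-byte char #3 = F3 B7 96 82.
Offset 11: leading byte 0xC4 = 11000100 → 2-byte char #4 = C4 BF.
Offset 13: leading byte 0xF4 = 11110100 → 4-byte char #5 = F4 8A A8 9B.
Offset 17: leading byte 0xE9 = 11101001 → 3-byte char #6 = E9 85 82.
Leading byte 0xE9 = 11101001 matches 1110xxxx → 3-byte sequence.
Byte 1: 0xE9 = 11101001, payload 1001 (4 bits).
Byte 2: 0x85 = 10000101 (10xxxxxx ✓), payload 000101.
Byte 3: 0x82 = 10000010 (10xxxxxx ✓), payload 000010.
Concatenate: 1001000101000010 = 0x9142 (16 bits → U+9142).

U+9142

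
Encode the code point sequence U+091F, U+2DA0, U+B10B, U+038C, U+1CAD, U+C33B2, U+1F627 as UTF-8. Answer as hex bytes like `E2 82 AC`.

U+091F: 3-byte form → E0 A4 9F.
U+2DA0: 3-byte form → E2 B6 A0.
U+B10B: 3-byte form → EB 84 8B.
U+038C: 2-byte form → CE 8C.
U+1CAD: 3-byte form → E1 B2 AD.
U+C33B2: 4-byte form → F3 83 8E B2.
U+1F627: 4-byte form → F0 9F 98 A7.
Concatenated (22 bytes): E0 A4 9F E2 B6 A0 EB 84 8B CE 8C E1 B2 AD F3 83 8E B2 F0 9F 98 A7.

E0 A4 9F E2 B6 A0 EB 84 8B CE 8C E1 B2 AD F3 83 8E B2 F0 9F 98 A7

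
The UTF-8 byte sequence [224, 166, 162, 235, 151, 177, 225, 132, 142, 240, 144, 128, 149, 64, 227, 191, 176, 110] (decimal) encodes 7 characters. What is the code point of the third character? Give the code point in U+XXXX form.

U+110E

Offset 0: leading byte 0xE0 = 11100000 → 3-byte char #1 = E0 A6 A2.
Offset 3: leading byte 0xEB = 11101011 → 3-byte char #2 = EB 97 B1.
Offset 6: leading byte 0xE1 = 11100001 → 3-byte char #3 = E1 84 8E.
Leading byte 0xE1 = 11100001 matches 1110xxxx → 3-byte sequence.
Byte 1: 0xE1 = 11100001, payload 0001 (4 bits).
Byte 2: 0x84 = 10000100 (10xxxxxx ✓), payload 000100.
Byte 3: 0x8E = 10001110 (10xxxxxx ✓), payload 001110.
Concatenate: 0001000100001110 = 0x110E (16 bits → U+110E).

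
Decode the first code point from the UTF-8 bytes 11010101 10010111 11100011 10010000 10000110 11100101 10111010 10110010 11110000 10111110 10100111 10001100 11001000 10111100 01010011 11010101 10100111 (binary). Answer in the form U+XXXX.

U+0557

Offset 0: leading byte 0xD5 = 11010101 → 2-byte char #1 = D5 97.
Leading byte 0xD5 = 11010101 matches 110xxxxx → 2-byte sequence.
Byte 1: 0xD5 = 11010101, payload 10101 (5 bits).
Byte 2: 0x97 = 10010111 (10xxxxxx ✓), payload 010111.
Concatenate: 10101010111 = 0x557 (11 bits → U+0557).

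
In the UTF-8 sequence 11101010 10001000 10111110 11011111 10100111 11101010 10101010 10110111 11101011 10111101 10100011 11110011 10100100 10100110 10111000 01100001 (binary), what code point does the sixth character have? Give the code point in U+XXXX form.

U+0061

Offset 0: leading byte 0xEA = 11101010 → 3-byte char #1 = EA 88 BE.
Offset 3: leading byte 0xDF = 11011111 → 2-byte char #2 = DF A7.
Offset 5: leading byte 0xEA = 11101010 → 3-byte char #3 = EA AA B7.
Offset 8: leading byte 0xEB = 11101011 → 3-byte char #4 = EB BD A3.
Offset 11: leading byte 0xF3 = 11110011 → 4-byte char #5 = F3 A4 A6 B8.
Offset 15: leading byte 0x61 = 01100001 → 1-byte char #6 = 61.
Leading byte 0x61 = 01100001 matches 0xxxxxxx → 1-byte sequence.
Byte 1: 0x61 = 01100001, payload 1100001 (7 bits).
Concatenate: 1100001 = 0x61 (7 bits → U+0061).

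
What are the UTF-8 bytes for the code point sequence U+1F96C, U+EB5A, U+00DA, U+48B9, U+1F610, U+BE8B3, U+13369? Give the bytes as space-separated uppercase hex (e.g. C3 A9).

F0 9F A5 AC EE AD 9A C3 9A E4 A2 B9 F0 9F 98 90 F2 BE A2 B3 F0 93 8D A9

U+1F96C: 4-byte form → F0 9F A5 AC.
U+EB5A: 3-byte form → EE AD 9A.
U+00DA: 2-byte form → C3 9A.
U+48B9: 3-byte form → E4 A2 B9.
U+1F610: 4-byte form → F0 9F 98 90.
U+BE8B3: 4-byte form → F2 BE A2 B3.
U+13369: 4-byte form → F0 93 8D A9.
Concatenated (24 bytes): F0 9F A5 AC EE AD 9A C3 9A E4 A2 B9 F0 9F 98 90 F2 BE A2 B3 F0 93 8D A9.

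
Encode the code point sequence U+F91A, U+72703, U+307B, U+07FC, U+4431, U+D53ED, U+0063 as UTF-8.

U+F91A: 3-byte form → EF A4 9A.
U+72703: 4-byte form → F1 B2 9C 83.
U+307B: 3-byte form → E3 81 BB.
U+07FC: 2-byte form → DF BC.
U+4431: 3-byte form → E4 90 B1.
U+D53ED: 4-byte form → F3 95 8F AD.
U+0063: 1-byte form → 63.
Concatenated (20 bytes): EF A4 9A F1 B2 9C 83 E3 81 BB DF BC E4 90 B1 F3 95 8F AD 63.

EF A4 9A F1 B2 9C 83 E3 81 BB DF BC E4 90 B1 F3 95 8F AD 63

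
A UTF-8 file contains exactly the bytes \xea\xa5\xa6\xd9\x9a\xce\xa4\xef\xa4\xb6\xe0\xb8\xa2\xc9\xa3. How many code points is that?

6

Byte at offset 0: 0xEA = 11101010 → 3-byte char (#1). Advance 3.
Byte at offset 3: 0xD9 = 11011001 → 2-byte char (#2). Advance 2.
Byte at offset 5: 0xCE = 11001110 → 2-byte char (#3). Advance 2.
Byte at offset 7: 0xEF = 11101111 → 3-byte char (#4). Advance 3.
Byte at offset 10: 0xE0 = 11100000 → 3-byte char (#5). Advance 3.
Byte at offset 13: 0xC9 = 11001001 → 2-byte char (#6). Advance 2.
Reached end at offset 15 after 6 code points.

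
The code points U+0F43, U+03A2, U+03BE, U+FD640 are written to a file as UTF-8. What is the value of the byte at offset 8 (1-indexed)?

1-indexed offset 8 is 0-indexed offset 7.
U+0F43 → 3-byte form E0 BD 83 at offsets 0–2.
U+03A2 → 2-byte form CE A2 at offsets 3–4.
U+03BE → 2-byte form CE BE at offsets 5–6.
U+FD640 → 4-byte form F3 BD 99 80 at offsets 7–10.
Offset 7 falls in char 4's range; it's byte 1 of F3 BD 99 80 = 0xF3.

0xF3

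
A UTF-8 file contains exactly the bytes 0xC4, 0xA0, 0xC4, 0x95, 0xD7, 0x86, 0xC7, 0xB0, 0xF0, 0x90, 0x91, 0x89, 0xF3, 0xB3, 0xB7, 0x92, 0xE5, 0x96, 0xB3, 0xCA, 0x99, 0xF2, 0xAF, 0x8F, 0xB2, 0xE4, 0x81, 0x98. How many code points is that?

10

Byte at offset 0: 0xC4 = 11000100 → 2-byte char (#1). Advance 2.
Byte at offset 2: 0xC4 = 11000100 → 2-byte char (#2). Advance 2.
Byte at offset 4: 0xD7 = 11010111 → 2-byte char (#3). Advance 2.
Byte at offset 6: 0xC7 = 11000111 → 2-byte char (#4). Advance 2.
Byte at offset 8: 0xF0 = 11110000 → 4-byte char (#5). Advance 4.
Byte at offset 12: 0xF3 = 11110011 → 4-byte char (#6). Advance 4.
Byte at offset 16: 0xE5 = 11100101 → 3-byte char (#7). Advance 3.
Byte at offset 19: 0xCA = 11001010 → 2-byte char (#8). Advance 2.
Byte at offset 21: 0xF2 = 11110010 → 4-byte char (#9). Advance 4.
Byte at offset 25: 0xE4 = 11100100 → 3-byte char (#10). Advance 3.
Reached end at offset 28 after 10 code points.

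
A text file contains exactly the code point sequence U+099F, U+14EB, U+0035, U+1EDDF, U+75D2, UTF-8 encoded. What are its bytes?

U+099F: 3-byte form → E0 A6 9F.
U+14EB: 3-byte form → E1 93 AB.
U+0035: 1-byte form → 35.
U+1EDDF: 4-byte form → F0 9E B7 9F.
U+75D2: 3-byte form → E7 97 92.
Concatenated (14 bytes): E0 A6 9F E1 93 AB 35 F0 9E B7 9F E7 97 92.

E0 A6 9F E1 93 AB 35 F0 9E B7 9F E7 97 92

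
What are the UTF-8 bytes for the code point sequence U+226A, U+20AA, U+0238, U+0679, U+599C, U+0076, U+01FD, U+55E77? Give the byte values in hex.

E2 89 AA E2 82 AA C8 B8 D9 B9 E5 A6 9C 76 C7 BD F1 95 B9 B7

U+226A: 3-byte form → E2 89 AA.
U+20AA: 3-byte form → E2 82 AA.
U+0238: 2-byte form → C8 B8.
U+0679: 2-byte form → D9 B9.
U+599C: 3-byte form → E5 A6 9C.
U+0076: 1-byte form → 76.
U+01FD: 2-byte form → C7 BD.
U+55E77: 4-byte form → F1 95 B9 B7.
Concatenated (20 bytes): E2 89 AA E2 82 AA C8 B8 D9 B9 E5 A6 9C 76 C7 BD F1 95 B9 B7.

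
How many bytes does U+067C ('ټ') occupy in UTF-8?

U+067C = 0x67C. UTF-8 uses 1 byte below 0x80, 2 below 0x800, 3 below 0x10000, 4 up to 0x10FFFF. 0x67C is in U+0080–U+07FF → 2 bytes.

2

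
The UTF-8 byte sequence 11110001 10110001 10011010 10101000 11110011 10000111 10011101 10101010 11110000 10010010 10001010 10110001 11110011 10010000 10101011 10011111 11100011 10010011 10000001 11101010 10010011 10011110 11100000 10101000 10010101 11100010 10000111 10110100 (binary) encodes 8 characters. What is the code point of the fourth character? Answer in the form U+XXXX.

Offset 0: leading byte 0xF1 = 11110001 → 4-byte char #1 = F1 B1 9A A8.
Offset 4: leading byte 0xF3 = 11110011 → 4-byte char #2 = F3 87 9D AA.
Offset 8: leading byte 0xF0 = 11110000 → 4-byte char #3 = F0 92 8A B1.
Offset 12: leading byte 0xF3 = 11110011 → 4-byte char #4 = F3 90 AB 9F.
Leading byte 0xF3 = 11110011 matches 11110xxx → 4-byte sequence.
Byte 1: 0xF3 = 11110011, payload 011 (3 bits).
Byte 2: 0x90 = 10010000 (10xxxxxx ✓), payload 010000.
Byte 3: 0xAB = 10101011 (10xxxxxx ✓), payload 101011.
Byte 4: 0x9F = 10011111 (10xxxxxx ✓), payload 011111.
Concatenate: 011010000101011011111 = 0xD0ADF (21 bits → U+D0ADF).

U+D0ADF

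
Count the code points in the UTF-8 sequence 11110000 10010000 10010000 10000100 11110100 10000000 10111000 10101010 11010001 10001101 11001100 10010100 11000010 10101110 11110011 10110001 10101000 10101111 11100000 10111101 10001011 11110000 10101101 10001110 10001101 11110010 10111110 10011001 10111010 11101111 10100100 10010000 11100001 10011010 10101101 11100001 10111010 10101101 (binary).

Byte at offset 0: 0xF0 = 11110000 → 4-byte char (#1). Advance 4.
Byte at offset 4: 0xF4 = 11110100 → 4-byte char (#2). Advance 4.
Byte at offset 8: 0xD1 = 11010001 → 2-byte char (#3). Advance 2.
Byte at offset 10: 0xCC = 11001100 → 2-byte char (#4). Advance 2.
Byte at offset 12: 0xC2 = 11000010 → 2-byte char (#5). Advance 2.
Byte at offset 14: 0xF3 = 11110011 → 4-byte char (#6). Advance 4.
Byte at offset 18: 0xE0 = 11100000 → 3-byte char (#7). Advance 3.
Byte at offset 21: 0xF0 = 11110000 → 4-byte char (#8). Advance 4.
Byte at offset 25: 0xF2 = 11110010 → 4-byte char (#9). Advance 4.
Byte at offset 29: 0xEF = 11101111 → 3-byte char (#10). Advance 3.
Byte at offset 32: 0xE1 = 11100001 → 3-byte char (#11). Advance 3.
Byte at offset 35: 0xE1 = 11100001 → 3-byte char (#12). Advance 3.
Reached end at offset 38 after 12 code points.

12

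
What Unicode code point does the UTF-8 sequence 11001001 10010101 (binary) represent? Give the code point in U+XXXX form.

U+0255

Leading byte 0xC9 = 11001001 matches 110xxxxx → 2-byte sequence.
Byte 1: 0xC9 = 11001001, payload 01001 (5 bits).
Byte 2: 0x95 = 10010101 (10xxxxxx ✓), payload 010101.
Concatenate: 01001010101 = 0x255 (11 bits → U+0255).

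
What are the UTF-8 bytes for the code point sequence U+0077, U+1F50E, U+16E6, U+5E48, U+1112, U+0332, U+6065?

77 F0 9F 94 8E E1 9B A6 E5 B9 88 E1 84 92 CC B2 E6 81 A5

U+0077: 1-byte form → 77.
U+1F50E: 4-byte form → F0 9F 94 8E.
U+16E6: 3-byte form → E1 9B A6.
U+5E48: 3-byte form → E5 B9 88.
U+1112: 3-byte form → E1 84 92.
U+0332: 2-byte form → CC B2.
U+6065: 3-byte form → E6 81 A5.
Concatenated (19 bytes): 77 F0 9F 94 8E E1 9B A6 E5 B9 88 E1 84 92 CC B2 E6 81 A5.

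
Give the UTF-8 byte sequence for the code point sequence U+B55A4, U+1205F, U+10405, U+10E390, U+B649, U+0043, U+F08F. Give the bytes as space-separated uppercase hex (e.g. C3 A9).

F2 B5 96 A4 F0 92 81 9F F0 90 90 85 F4 8E 8E 90 EB 99 89 43 EF 82 8F

U+B55A4: 4-byte form → F2 B5 96 A4.
U+1205F: 4-byte form → F0 92 81 9F.
U+10405: 4-byte form → F0 90 90 85.
U+10E390: 4-byte form → F4 8E 8E 90.
U+B649: 3-byte form → EB 99 89.
U+0043: 1-byte form → 43.
U+F08F: 3-byte form → EF 82 8F.
Concatenated (23 bytes): F2 B5 96 A4 F0 92 81 9F F0 90 90 85 F4 8E 8E 90 EB 99 89 43 EF 82 8F.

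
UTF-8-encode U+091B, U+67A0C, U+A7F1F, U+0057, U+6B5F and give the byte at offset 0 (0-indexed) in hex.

0xE0

U+091B → 3-byte form E0 A4 9B at offsets 0–2.
Offset 0 falls in char 1's range; it's byte 1 of E0 A4 9B = 0xE0.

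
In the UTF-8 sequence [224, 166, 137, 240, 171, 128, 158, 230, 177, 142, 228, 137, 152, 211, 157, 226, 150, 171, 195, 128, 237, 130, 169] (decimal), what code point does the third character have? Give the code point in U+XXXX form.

Offset 0: leading byte 0xE0 = 11100000 → 3-byte char #1 = E0 A6 89.
Offset 3: leading byte 0xF0 = 11110000 → 4-byte char #2 = F0 AB 80 9E.
Offset 7: leading byte 0xE6 = 11100110 → 3-byte char #3 = E6 B1 8E.
Leading byte 0xE6 = 11100110 matches 1110xxxx → 3-byte sequence.
Byte 1: 0xE6 = 11100110, payload 0110 (4 bits).
Byte 2: 0xB1 = 10110001 (10xxxxxx ✓), payload 110001.
Byte 3: 0x8E = 10001110 (10xxxxxx ✓), payload 001110.
Concatenate: 0110110001001110 = 0x6C4E (16 bits → U+6C4E).

U+6C4E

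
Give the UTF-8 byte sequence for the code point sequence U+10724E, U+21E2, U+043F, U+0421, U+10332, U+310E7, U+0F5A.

U+10724E: 4-byte form → F4 87 89 8E.
U+21E2: 3-byte form → E2 87 A2.
U+043F: 2-byte form → D0 BF.
U+0421: 2-byte form → D0 A1.
U+10332: 4-byte form → F0 90 8C B2.
U+310E7: 4-byte form → F0 B1 83 A7.
U+0F5A: 3-byte form → E0 BD 9A.
Concatenated (22 bytes): F4 87 89 8E E2 87 A2 D0 BF D0 A1 F0 90 8C B2 F0 B1 83 A7 E0 BD 9A.

F4 87 89 8E E2 87 A2 D0 BF D0 A1 F0 90 8C B2 F0 B1 83 A7 E0 BD 9A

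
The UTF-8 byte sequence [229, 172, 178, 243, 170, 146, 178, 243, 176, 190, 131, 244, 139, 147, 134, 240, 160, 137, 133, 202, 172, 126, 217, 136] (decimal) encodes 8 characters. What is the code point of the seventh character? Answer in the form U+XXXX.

Offset 0: leading byte 0xE5 = 11100101 → 3-byte char #1 = E5 AC B2.
Offset 3: leading byte 0xF3 = 11110011 → 4-byte char #2 = F3 AA 92 B2.
Offset 7: leading byte 0xF3 = 11110011 → 4-byte char #3 = F3 B0 BE 83.
Offset 11: leading byte 0xF4 = 11110100 → 4-byte char #4 = F4 8B 93 86.
Offset 15: leading byte 0xF0 = 11110000 → 4-byte char #5 = F0 A0 89 85.
Offset 19: leading byte 0xCA = 11001010 → 2-byte char #6 = CA AC.
Offset 21: leading byte 0x7E = 01111110 → 1-byte char #7 = 7E.
Leading byte 0x7E = 01111110 matches 0xxxxxxx → 1-byte sequence.
Byte 1: 0x7E = 01111110, payload 1111110 (7 bits).
Concatenate: 1111110 = 0x7E (7 bits → U+007E).

U+007E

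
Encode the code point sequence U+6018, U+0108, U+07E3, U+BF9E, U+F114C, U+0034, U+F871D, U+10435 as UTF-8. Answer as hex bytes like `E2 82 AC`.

E6 80 98 C4 88 DF A3 EB BE 9E F3 B1 85 8C 34 F3 B8 9C 9D F0 90 90 B5

U+6018: 3-byte form → E6 80 98.
U+0108: 2-byte form → C4 88.
U+07E3: 2-byte form → DF A3.
U+BF9E: 3-byte form → EB BE 9E.
U+F114C: 4-byte form → F3 B1 85 8C.
U+0034: 1-byte form → 34.
U+F871D: 4-byte form → F3 B8 9C 9D.
U+10435: 4-byte form → F0 90 90 B5.
Concatenated (23 bytes): E6 80 98 C4 88 DF A3 EB BE 9E F3 B1 85 8C 34 F3 B8 9C 9D F0 90 90 B5.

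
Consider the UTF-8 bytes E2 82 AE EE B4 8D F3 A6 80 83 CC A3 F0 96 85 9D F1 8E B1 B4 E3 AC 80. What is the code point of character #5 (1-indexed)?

U+1615D

Offset 0: leading byte 0xE2 = 11100010 → 3-byte char #1 = E2 82 AE.
Offset 3: leading byte 0xEE = 11101110 → 3-byte char #2 = EE B4 8D.
Offset 6: leading byte 0xF3 = 11110011 → 4-byte char #3 = F3 A6 80 83.
Offset 10: leading byte 0xCC = 11001100 → 2-byte char #4 = CC A3.
Offset 12: leading byte 0xF0 = 11110000 → 4-byte char #5 = F0 96 85 9D.
Leading byte 0xF0 = 11110000 matches 11110xxx → 4-byte sequence.
Byte 1: 0xF0 = 11110000, payload 000 (3 bits).
Byte 2: 0x96 = 10010110 (10xxxxxx ✓), payload 010110.
Byte 3: 0x85 = 10000101 (10xxxxxx ✓), payload 000101.
Byte 4: 0x9D = 10011101 (10xxxxxx ✓), payload 011101.
Concatenate: 000010110000101011101 = 0x1615D (21 bits → U+1615D).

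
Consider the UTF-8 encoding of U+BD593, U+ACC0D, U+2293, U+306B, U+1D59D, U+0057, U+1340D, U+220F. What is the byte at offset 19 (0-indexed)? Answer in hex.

U+BD593 → 4-byte form F2 BD 96 93 at offsets 0–3.
U+ACC0D → 4-byte form F2 AC B0 8D at offsets 4–7.
U+2293 → 3-byte form E2 8A 93 at offsets 8–10.
U+306B → 3-byte form E3 81 AB at offsets 11–13.
U+1D59D → 4-byte form F0 9D 96 9D at offsets 14–17.
U+0057 → 1-byte form 57 at offsets 18–18.
U+1340D → 4-byte form F0 93 90 8D at offsets 19–22.
Offset 19 falls in char 7's range; it's byte 1 of F0 93 90 8D = 0xF0.

0xF0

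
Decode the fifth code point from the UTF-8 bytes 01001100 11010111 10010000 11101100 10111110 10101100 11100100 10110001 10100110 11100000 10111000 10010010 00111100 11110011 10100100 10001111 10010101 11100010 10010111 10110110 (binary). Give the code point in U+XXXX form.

Offset 0: leading byte 0x4C = 01001100 → 1-byte char #1 = 4C.
Offset 1: leading byte 0xD7 = 11010111 → 2-byte char #2 = D7 90.
Offset 3: leading byte 0xEC = 11101100 → 3-byte char #3 = EC BE AC.
Offset 6: leading byte 0xE4 = 11100100 → 3-byte char #4 = E4 B1 A6.
Offset 9: leading byte 0xE0 = 11100000 → 3-byte char #5 = E0 B8 92.
Leading byte 0xE0 = 11100000 matches 1110xxxx → 3-byte sequence.
Byte 1: 0xE0 = 11100000, payload 0000 (4 bits).
Byte 2: 0xB8 = 10111000 (10xxxxxx ✓), payload 111000.
Byte 3: 0x92 = 10010010 (10xxxxxx ✓), payload 010010.
Concatenate: 0000111000010010 = 0xE12 (16 bits → U+0E12).

U+0E12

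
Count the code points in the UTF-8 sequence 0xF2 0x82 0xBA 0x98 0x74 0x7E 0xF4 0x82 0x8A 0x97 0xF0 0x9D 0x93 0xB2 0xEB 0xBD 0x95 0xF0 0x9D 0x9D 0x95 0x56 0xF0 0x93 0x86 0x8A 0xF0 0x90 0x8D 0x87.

10

Byte at offset 0: 0xF2 = 11110010 → 4-byte char (#1). Advance 4.
Byte at offset 4: 0x74 = 01110100 → 1-byte char (#2). Advance 1.
Byte at offset 5: 0x7E = 01111110 → 1-byte char (#3). Advance 1.
Byte at offset 6: 0xF4 = 11110100 → 4-byte char (#4). Advance 4.
Byte at offset 10: 0xF0 = 11110000 → 4-byte char (#5). Advance 4.
Byte at offset 14: 0xEB = 11101011 → 3-byte char (#6). Advance 3.
Byte at offset 17: 0xF0 = 11110000 → 4-byte char (#7). Advance 4.
Byte at offset 21: 0x56 = 01010110 → 1-byte char (#8). Advance 1.
Byte at offset 22: 0xF0 = 11110000 → 4-byte char (#9). Advance 4.
Byte at offset 26: 0xF0 = 11110000 → 4-byte char (#10). Advance 4.
Reached end at offset 30 after 10 code points.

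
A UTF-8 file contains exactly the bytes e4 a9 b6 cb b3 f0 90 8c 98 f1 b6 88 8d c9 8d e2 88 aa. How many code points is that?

Byte at offset 0: 0xE4 = 11100100 → 3-byte char (#1). Advance 3.
Byte at offset 3: 0xCB = 11001011 → 2-byte char (#2). Advance 2.
Byte at offset 5: 0xF0 = 11110000 → 4-byte char (#3). Advance 4.
Byte at offset 9: 0xF1 = 11110001 → 4-byte char (#4). Advance 4.
Byte at offset 13: 0xC9 = 11001001 → 2-byte char (#5). Advance 2.
Byte at offset 15: 0xE2 = 11100010 → 3-byte char (#6). Advance 3.
Reached end at offset 18 after 6 code points.

6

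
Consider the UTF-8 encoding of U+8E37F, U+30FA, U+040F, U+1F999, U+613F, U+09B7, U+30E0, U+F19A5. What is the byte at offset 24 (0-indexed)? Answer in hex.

0xA6

U+8E37F → 4-byte form F2 8E 8D BF at offsets 0–3.
U+30FA → 3-byte form E3 83 BA at offsets 4–6.
U+040F → 2-byte form D0 8F at offsets 7–8.
U+1F999 → 4-byte form F0 9F A6 99 at offsets 9–12.
U+613F → 3-byte form E6 84 BF at offsets 13–15.
U+09B7 → 3-byte form E0 A6 B7 at offsets 16–18.
U+30E0 → 3-byte form E3 83 A0 at offsets 19–21.
U+F19A5 → 4-byte form F3 B1 A6 A5 at offsets 22–25.
Offset 24 falls in char 8's range; it's byte 3 of F3 B1 A6 A5 = 0xA6.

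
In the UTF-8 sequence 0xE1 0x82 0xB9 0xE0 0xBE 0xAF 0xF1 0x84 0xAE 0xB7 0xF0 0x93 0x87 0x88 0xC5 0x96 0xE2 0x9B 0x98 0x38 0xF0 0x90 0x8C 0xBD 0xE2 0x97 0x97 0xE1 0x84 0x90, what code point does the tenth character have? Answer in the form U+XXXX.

U+1110

Offset 0: leading byte 0xE1 = 11100001 → 3-byte char #1 = E1 82 B9.
Offset 3: leading byte 0xE0 = 11100000 → 3-byte char #2 = E0 BE AF.
Offset 6: leading byte 0xF1 = 11110001 → 4-byte char #3 = F1 84 AE B7.
Offset 10: leading byte 0xF0 = 11110000 → 4-byte char #4 = F0 93 87 88.
Offset 14: leading byte 0xC5 = 11000101 → 2-byte char #5 = C5 96.
Offset 16: leading byte 0xE2 = 11100010 → 3-byte char #6 = E2 9B 98.
Offset 19: leading byte 0x38 = 00111000 → 1-byte char #7 = 38.
Offset 20: leading byte 0xF0 = 11110000 → 4-byte char #8 = F0 90 8C BD.
Offset 24: leading byte 0xE2 = 11100010 → 3-byte char #9 = E2 97 97.
Offset 27: leading byte 0xE1 = 11100001 → 3-byte char #10 = E1 84 90.
Leading byte 0xE1 = 11100001 matches 1110xxxx → 3-byte sequence.
Byte 1: 0xE1 = 11100001, payload 0001 (4 bits).
Byte 2: 0x84 = 10000100 (10xxxxxx ✓), payload 000100.
Byte 3: 0x90 = 10010000 (10xxxxxx ✓), payload 010000.
Concatenate: 0001000100010000 = 0x1110 (16 bits → U+1110).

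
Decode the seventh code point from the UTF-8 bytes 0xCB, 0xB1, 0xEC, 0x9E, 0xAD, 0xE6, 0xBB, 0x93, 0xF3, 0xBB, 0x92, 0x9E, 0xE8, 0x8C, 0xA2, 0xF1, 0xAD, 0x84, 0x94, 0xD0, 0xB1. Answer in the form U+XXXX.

Offset 0: leading byte 0xCB = 11001011 → 2-byte char #1 = CB B1.
Offset 2: leading byte 0xEC = 11101100 → 3-byte char #2 = EC 9E AD.
Offset 5: leading byte 0xE6 = 11100110 → 3-byte char #3 = E6 BB 93.
Offset 8: leading byte 0xF3 = 11110011 → 4-byte char #4 = F3 BB 92 9E.
Offset 12: leading byte 0xE8 = 11101000 → 3-byte char #5 = E8 8C A2.
Offset 15: leading byte 0xF1 = 11110001 → 4-byte char #6 = F1 AD 84 94.
Offset 19: leading byte 0xD0 = 11010000 → 2-byte char #7 = D0 B1.
Leading byte 0xD0 = 11010000 matches 110xxxxx → 2-byte sequence.
Byte 1: 0xD0 = 11010000, payload 10000 (5 bits).
Byte 2: 0xB1 = 10110001 (10xxxxxx ✓), payload 110001.
Concatenate: 10000110001 = 0x431 (11 bits → U+0431).

U+0431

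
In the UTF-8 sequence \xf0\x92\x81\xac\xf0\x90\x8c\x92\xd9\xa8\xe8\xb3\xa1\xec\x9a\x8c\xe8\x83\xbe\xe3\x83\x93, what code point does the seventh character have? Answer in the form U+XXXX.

U+30D3

Offset 0: leading byte 0xF0 = 11110000 → 4-byte char #1 = F0 92 81 AC.
Offset 4: leading byte 0xF0 = 11110000 → 4-byte char #2 = F0 90 8C 92.
Offset 8: leading byte 0xD9 = 11011001 → 2-byte char #3 = D9 A8.
Offset 10: leading byte 0xE8 = 11101000 → 3-byte char #4 = E8 B3 A1.
Offset 13: leading byte 0xEC = 11101100 → 3-byte char #5 = EC 9A 8C.
Offset 16: leading byte 0xE8 = 11101000 → 3-byte char #6 = E8 83 BE.
Offset 19: leading byte 0xE3 = 11100011 → 3-byte char #7 = E3 83 93.
Leading byte 0xE3 = 11100011 matches 1110xxxx → 3-byte sequence.
Byte 1: 0xE3 = 11100011, payload 0011 (4 bits).
Byte 2: 0x83 = 10000011 (10xxxxxx ✓), payload 000011.
Byte 3: 0x93 = 10010011 (10xxxxxx ✓), payload 010011.
Concatenate: 0011000011010011 = 0x30D3 (16 bits → U+30D3).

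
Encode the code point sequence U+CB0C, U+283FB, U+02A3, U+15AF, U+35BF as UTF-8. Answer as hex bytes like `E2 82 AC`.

EC AC 8C F0 A8 8F BB CA A3 E1 96 AF E3 96 BF

U+CB0C: 3-byte form → EC AC 8C.
U+283FB: 4-byte form → F0 A8 8F BB.
U+02A3: 2-byte form → CA A3.
U+15AF: 3-byte form → E1 96 AF.
U+35BF: 3-byte form → E3 96 BF.
Concatenated (15 bytes): EC AC 8C F0 A8 8F BB CA A3 E1 96 AF E3 96 BF.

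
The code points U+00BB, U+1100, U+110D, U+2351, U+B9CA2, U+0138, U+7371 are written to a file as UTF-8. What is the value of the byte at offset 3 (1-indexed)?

0xE1

1-indexed offset 3 is 0-indexed offset 2.
U+00BB → 2-byte form C2 BB at offsets 0–1.
U+1100 → 3-byte form E1 84 80 at offsets 2–4.
Offset 2 falls in char 2's range; it's byte 1 of E1 84 80 = 0xE1.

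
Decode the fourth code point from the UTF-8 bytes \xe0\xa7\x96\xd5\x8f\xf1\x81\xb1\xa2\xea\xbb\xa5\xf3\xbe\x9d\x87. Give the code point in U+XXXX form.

U+AEE5

Offset 0: leading byte 0xE0 = 11100000 → 3-byte char #1 = E0 A7 96.
Offset 3: leading byte 0xD5 = 11010101 → 2-byte char #2 = D5 8F.
Offset 5: leading byte 0xF1 = 11110001 → 4-byte char #3 = F1 81 B1 A2.
Offset 9: leading byte 0xEA = 11101010 → 3-byte char #4 = EA BB A5.
Leading byte 0xEA = 11101010 matches 1110xxxx → 3-byte sequence.
Byte 1: 0xEA = 11101010, payload 1010 (4 bits).
Byte 2: 0xBB = 10111011 (10xxxxxx ✓), payload 111011.
Byte 3: 0xA5 = 10100101 (10xxxxxx ✓), payload 100101.
Concatenate: 1010111011100101 = 0xAEE5 (16 bits → U+AEE5).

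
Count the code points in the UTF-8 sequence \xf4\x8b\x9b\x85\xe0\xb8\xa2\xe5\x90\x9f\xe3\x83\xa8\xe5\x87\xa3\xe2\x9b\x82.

6

Byte at offset 0: 0xF4 = 11110100 → 4-byte char (#1). Advance 4.
Byte at offset 4: 0xE0 = 11100000 → 3-byte char (#2). Advance 3.
Byte at offset 7: 0xE5 = 11100101 → 3-byte char (#3). Advance 3.
Byte at offset 10: 0xE3 = 11100011 → 3-byte char (#4). Advance 3.
Byte at offset 13: 0xE5 = 11100101 → 3-byte char (#5). Advance 3.
Byte at offset 16: 0xE2 = 11100010 → 3-byte char (#6). Advance 3.
Reached end at offset 19 after 6 code points.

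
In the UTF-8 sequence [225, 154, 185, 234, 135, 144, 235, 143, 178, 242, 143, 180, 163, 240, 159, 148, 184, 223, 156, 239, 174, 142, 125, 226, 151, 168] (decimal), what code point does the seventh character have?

Offset 0: leading byte 0xE1 = 11100001 → 3-byte char #1 = E1 9A B9.
Offset 3: leading byte 0xEA = 11101010 → 3-byte char #2 = EA 87 90.
Offset 6: leading byte 0xEB = 11101011 → 3-byte char #3 = EB 8F B2.
Offset 9: leading byte 0xF2 = 11110010 → 4-byte char #4 = F2 8F B4 A3.
Offset 13: leading byte 0xF0 = 11110000 → 4-byte char #5 = F0 9F 94 B8.
Offset 17: leading byte 0xDF = 11011111 → 2-byte char #6 = DF 9C.
Offset 19: leading byte 0xEF = 11101111 → 3-byte char #7 = EF AE 8E.
Leading byte 0xEF = 11101111 matches 1110xxxx → 3-byte sequence.
Byte 1: 0xEF = 11101111, payload 1111 (4 bits).
Byte 2: 0xAE = 10101110 (10xxxxxx ✓), payload 101110.
Byte 3: 0x8E = 10001110 (10xxxxxx ✓), payload 001110.
Concatenate: 1111101110001110 = 0xFB8E (16 bits → U+FB8E).

U+FB8E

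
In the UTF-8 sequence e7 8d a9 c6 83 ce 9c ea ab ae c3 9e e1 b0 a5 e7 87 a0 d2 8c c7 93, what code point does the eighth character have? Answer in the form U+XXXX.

U+048C

Offset 0: leading byte 0xE7 = 11100111 → 3-byte char #1 = E7 8D A9.
Offset 3: leading byte 0xC6 = 11000110 → 2-byte char #2 = C6 83.
Offset 5: leading byte 0xCE = 11001110 → 2-byte char #3 = CE 9C.
Offset 7: leading byte 0xEA = 11101010 → 3-byte char #4 = EA AB AE.
Offset 10: leading byte 0xC3 = 11000011 → 2-byte char #5 = C3 9E.
Offset 12: leading byte 0xE1 = 11100001 → 3-byte char #6 = E1 B0 A5.
Offset 15: leading byte 0xE7 = 11100111 → 3-byte char #7 = E7 87 A0.
Offset 18: leading byte 0xD2 = 11010010 → 2-byte char #8 = D2 8C.
Leading byte 0xD2 = 11010010 matches 110xxxxx → 2-byte sequence.
Byte 1: 0xD2 = 11010010, payload 10010 (5 bits).
Byte 2: 0x8C = 10001100 (10xxxxxx ✓), payload 001100.
Concatenate: 10010001100 = 0x48C (11 bits → U+048C).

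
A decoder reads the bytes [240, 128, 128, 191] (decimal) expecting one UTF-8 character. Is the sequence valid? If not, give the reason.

Leading byte 0xF0 = 11110000 → 4-byte form.
Continuation bytes all match 10xxxxxx. Payload decodes to 0x3F.
But 0x3F < 0x10000, the minimum for a 4-byte sequence — this is an overlong encoding.

invalid (overlong encoding)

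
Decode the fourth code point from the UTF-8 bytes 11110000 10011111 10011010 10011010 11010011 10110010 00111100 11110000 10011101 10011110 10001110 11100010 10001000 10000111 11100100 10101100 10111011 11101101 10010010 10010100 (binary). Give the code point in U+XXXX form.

Offset 0: leading byte 0xF0 = 11110000 → 4-byte char #1 = F0 9F 9A 9A.
Offset 4: leading byte 0xD3 = 11010011 → 2-byte char #2 = D3 B2.
Offset 6: leading byte 0x3C = 00111100 → 1-byte char #3 = 3C.
Offset 7: leading byte 0xF0 = 11110000 → 4-byte char #4 = F0 9D 9E 8E.
Leading byte 0xF0 = 11110000 matches 11110xxx → 4-byte sequence.
Byte 1: 0xF0 = 11110000, payload 000 (3 bits).
Byte 2: 0x9D = 10011101 (10xxxxxx ✓), payload 011101.
Byte 3: 0x9E = 10011110 (10xxxxxx ✓), payload 011110.
Byte 4: 0x8E = 10001110 (10xxxxxx ✓), payload 001110.
Concatenate: 000011101011110001110 = 0x1D78E (21 bits → U+1D78E).

U+1D78E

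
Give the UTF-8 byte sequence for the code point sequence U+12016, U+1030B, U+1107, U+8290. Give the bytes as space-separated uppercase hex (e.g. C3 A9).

U+12016: 4-byte form → F0 92 80 96.
U+1030B: 4-byte form → F0 90 8C 8B.
U+1107: 3-byte form → E1 84 87.
U+8290: 3-byte form → E8 8A 90.
Concatenated (14 bytes): F0 92 80 96 F0 90 8C 8B E1 84 87 E8 8A 90.

F0 92 80 96 F0 90 8C 8B E1 84 87 E8 8A 90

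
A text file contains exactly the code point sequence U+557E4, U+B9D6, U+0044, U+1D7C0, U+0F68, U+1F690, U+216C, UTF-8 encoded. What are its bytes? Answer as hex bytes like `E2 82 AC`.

F1 95 9F A4 EB A7 96 44 F0 9D 9F 80 E0 BD A8 F0 9F 9A 90 E2 85 AC

U+557E4: 4-byte form → F1 95 9F A4.
U+B9D6: 3-byte form → EB A7 96.
U+0044: 1-byte form → 44.
U+1D7C0: 4-byte form → F0 9D 9F 80.
U+0F68: 3-byte form → E0 BD A8.
U+1F690: 4-byte form → F0 9F 9A 90.
U+216C: 3-byte form → E2 85 AC.
Concatenated (22 bytes): F1 95 9F A4 EB A7 96 44 F0 9D 9F 80 E0 BD A8 F0 9F 9A 90 E2 85 AC.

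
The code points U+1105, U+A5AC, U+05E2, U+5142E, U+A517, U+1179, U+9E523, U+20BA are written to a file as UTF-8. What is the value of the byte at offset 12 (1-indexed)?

0xAE

1-indexed offset 12 is 0-indexed offset 11.
U+1105 → 3-byte form E1 84 85 at offsets 0–2.
U+A5AC → 3-byte form EA 96 AC at offsets 3–5.
U+05E2 → 2-byte form D7 A2 at offsets 6–7.
U+5142E → 4-byte form F1 91 90 AE at offsets 8–11.
Offset 11 falls in char 4's range; it's byte 4 of F1 91 90 AE = 0xAE.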